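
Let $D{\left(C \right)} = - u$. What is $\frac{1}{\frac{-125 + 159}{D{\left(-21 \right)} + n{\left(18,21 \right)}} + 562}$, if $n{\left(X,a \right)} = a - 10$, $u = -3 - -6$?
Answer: $\frac{4}{2265} \approx 0.001766$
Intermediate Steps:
$u = 3$ ($u = -3 + 6 = 3$)
$D{\left(C \right)} = -3$ ($D{\left(C \right)} = \left(-1\right) 3 = -3$)
$n{\left(X,a \right)} = -10 + a$
$\frac{1}{\frac{-125 + 159}{D{\left(-21 \right)} + n{\left(18,21 \right)}} + 562} = \frac{1}{\frac{-125 + 159}{-3 + \left(-10 + 21\right)} + 562} = \frac{1}{\frac{34}{-3 + 11} + 562} = \frac{1}{\frac{34}{8} + 562} = \frac{1}{34 \cdot \frac{1}{8} + 562} = \frac{1}{\frac{17}{4} + 562} = \frac{1}{\frac{2265}{4}} = \frac{4}{2265}$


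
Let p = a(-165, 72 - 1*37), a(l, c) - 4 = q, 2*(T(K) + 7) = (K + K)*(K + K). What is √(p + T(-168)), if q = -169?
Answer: 2*√14069 ≈ 237.23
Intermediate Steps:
T(K) = -7 + 2*K² (T(K) = -7 + ((K + K)*(K + K))/2 = -7 + ((2*K)*(2*K))/2 = -7 + (4*K²)/2 = -7 + 2*K²)
a(l, c) = -165 (a(l, c) = 4 - 169 = -165)
p = -165
√(p + T(-168)) = √(-165 + (-7 + 2*(-168)²)) = √(-165 + (-7 + 2*28224)) = √(-165 + (-7 + 56448)) = √(-165 + 56441) = √56276 = 2*√14069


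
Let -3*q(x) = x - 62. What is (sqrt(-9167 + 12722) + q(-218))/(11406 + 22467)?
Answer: 40/14517 + sqrt(395)/11291 ≈ 0.0045156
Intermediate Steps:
q(x) = 62/3 - x/3 (q(x) = -(x - 62)/3 = -(-62 + x)/3 = 62/3 - x/3)
(sqrt(-9167 + 12722) + q(-218))/(11406 + 22467) = (sqrt(-9167 + 12722) + (62/3 - 1/3*(-218)))/(11406 + 22467) = (sqrt(3555) + (62/3 + 218/3))/33873 = (3*sqrt(395) + 280/3)*(1/33873) = (280/3 + 3*sqrt(395))*(1/33873) = 40/14517 + sqrt(395)/11291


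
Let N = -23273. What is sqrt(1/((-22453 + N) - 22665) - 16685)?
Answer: 2*I*sqrt(2167812012441)/22797 ≈ 129.17*I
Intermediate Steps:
sqrt(1/((-22453 + N) - 22665) - 16685) = sqrt(1/((-22453 - 23273) - 22665) - 16685) = sqrt(1/(-45726 - 22665) - 16685) = sqrt(1/(-68391) - 16685) = sqrt(-1/68391 - 16685) = sqrt(-1141103836/68391) = 2*I*sqrt(2167812012441)/22797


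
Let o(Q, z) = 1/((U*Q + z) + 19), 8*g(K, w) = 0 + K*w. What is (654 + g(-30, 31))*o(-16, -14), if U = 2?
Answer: -239/12 ≈ -19.917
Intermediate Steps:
g(K, w) = K*w/8 (g(K, w) = (0 + K*w)/8 = (K*w)/8 = K*w/8)
o(Q, z) = 1/(19 + z + 2*Q) (o(Q, z) = 1/((2*Q + z) + 19) = 1/((z + 2*Q) + 19) = 1/(19 + z + 2*Q))
(654 + g(-30, 31))*o(-16, -14) = (654 + (⅛)*(-30)*31)/(19 - 14 + 2*(-16)) = (654 - 465/4)/(19 - 14 - 32) = (2151/4)/(-27) = (2151/4)*(-1/27) = -239/12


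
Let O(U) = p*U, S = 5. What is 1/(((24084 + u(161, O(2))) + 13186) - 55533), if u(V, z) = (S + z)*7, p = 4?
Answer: -1/18172 ≈ -5.5030e-5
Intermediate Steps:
O(U) = 4*U
u(V, z) = 35 + 7*z (u(V, z) = (5 + z)*7 = 35 + 7*z)
1/(((24084 + u(161, O(2))) + 13186) - 55533) = 1/(((24084 + (35 + 7*(4*2))) + 13186) - 55533) = 1/(((24084 + (35 + 7*8)) + 13186) - 55533) = 1/(((24084 + (35 + 56)) + 13186) - 55533) = 1/(((24084 + 91) + 13186) - 55533) = 1/((24175 + 13186) - 55533) = 1/(37361 - 55533) = 1/(-18172) = -1/18172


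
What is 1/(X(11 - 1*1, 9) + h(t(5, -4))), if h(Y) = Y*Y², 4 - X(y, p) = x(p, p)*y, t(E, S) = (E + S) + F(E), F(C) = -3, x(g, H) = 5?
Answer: -1/54 ≈ -0.018519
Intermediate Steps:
t(E, S) = -3 + E + S (t(E, S) = (E + S) - 3 = -3 + E + S)
X(y, p) = 4 - 5*y
h(Y) = Y³
1/(X(11 - 1*1, 9) + h(t(5, -4))) = 1/((4 - 5*(11 - 1*1)) + (-3 + 5 - 4)³) = 1/((4 - 5*(11 - 1)) + (-2)³) = 1/((4 - 5*10) - 8) = 1/((4 - 50) - 8) = 1/(-46 - 8) = 1/(-54) = -1/54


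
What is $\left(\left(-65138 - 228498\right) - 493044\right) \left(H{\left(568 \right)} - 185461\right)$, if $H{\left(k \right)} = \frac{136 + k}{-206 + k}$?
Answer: $\frac{26407344254520}{181} \approx 1.459 \cdot 10^{11}$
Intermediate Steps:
$H{\left(k \right)} = \frac{136 + k}{-206 + k}$
$\left(\left(-65138 - 228498\right) - 493044\right) \left(H{\left(568 \right)} - 185461\right) = \left(\left(-65138 - 228498\right) - 493044\right) \left(\frac{136 + 568}{-206 + 568} - 185461\right) = \left(\left(-65138 - 228498\right) - 493044\right) \left(\frac{1}{362} \cdot 704 - 185461\right) = \left(-293636 - 493044\right) \left(\frac{1}{362} \cdot 704 - 185461\right) = - 786680 \left(\frac{352}{181} - 185461\right) = \left(-786680\right) \left(- \frac{33568089}{181}\right) = \frac{26407344254520}{181}$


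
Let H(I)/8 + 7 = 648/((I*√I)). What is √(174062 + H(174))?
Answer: 3*√(16259894 + 16*√174)/29 ≈ 417.14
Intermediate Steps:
H(I) = -56 + 5184/I^(3/2) (H(I) = -56 + 8*(648/((I*√I))) = -56 + 8*(648/(I^(3/2))) = -56 + 8*(648/I^(3/2)) = -56 + 5184/I^(3/2))
√(174062 + H(174)) = √(174062 + (-56 + 5184/174^(3/2))) = √(174062 + (-56 + 5184*(√174/30276))) = √(174062 + (-56 + 144*√174/841)) = √(174006 + 144*√174/841)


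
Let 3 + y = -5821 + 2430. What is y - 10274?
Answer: -13668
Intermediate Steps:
y = -3394 (y = -3 + (-5821 + 2430) = -3 - 3391 = -3394)
y - 10274 = -3394 - 10274 = -13668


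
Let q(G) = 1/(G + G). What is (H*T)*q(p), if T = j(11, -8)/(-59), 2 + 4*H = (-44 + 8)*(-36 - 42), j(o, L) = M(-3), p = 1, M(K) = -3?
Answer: 4209/236 ≈ 17.835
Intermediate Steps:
j(o, L) = -3
H = 1403/2 (H = -½ + ((-44 + 8)*(-36 - 42))/4 = -½ + (-36*(-78))/4 = -½ + (¼)*2808 = -½ + 702 = 1403/2 ≈ 701.50)
T = 3/59 (T = -3/(-59) = -3*(-1/59) = 3/59 ≈ 0.050847)
q(G) = 1/(2*G)
(H*T)*q(p) = ((1403/2)*(3/59))*((½)/1) = 4209*((½)*1)/118 = (4209/118)*(½) = 4209/236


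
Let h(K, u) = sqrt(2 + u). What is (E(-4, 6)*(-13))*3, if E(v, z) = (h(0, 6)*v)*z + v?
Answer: 156 + 1872*sqrt(2) ≈ 2803.4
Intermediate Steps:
E(v, z) = v + 2*v*z*sqrt(2) (E(v, z) = (sqrt(2 + 6)*v)*z + v = (sqrt(8)*v)*z + v = ((2*sqrt(2))*v)*z + v = (2*v*sqrt(2))*z + v = 2*v*z*sqrt(2) + v = v + 2*v*z*sqrt(2))
(E(-4, 6)*(-13))*3 = (-4*(1 + 2*6*sqrt(2))*(-13))*3 = (-4*(1 + 12*sqrt(2))*(-13))*3 = ((-4 - 48*sqrt(2))*(-13))*3 = (52 + 624*sqrt(2))*3 = 156 + 1872*sqrt(2)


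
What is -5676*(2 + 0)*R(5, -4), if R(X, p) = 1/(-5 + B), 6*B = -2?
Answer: 4257/2 ≈ 2128.5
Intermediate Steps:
B = -⅓ (B = (⅙)*(-2) = -⅓ ≈ -0.33333)
R(X, p) = -3/16 (R(X, p) = 1/(-5 - ⅓) = 1/(-16/3) = -3/16)
-5676*(2 + 0)*R(5, -4) = -5676*(2 + 0)*(-3)/16 = -11352*(-3)/16 = -5676*(-3/8) = 4257/2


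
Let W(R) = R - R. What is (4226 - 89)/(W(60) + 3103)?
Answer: 4137/3103 ≈ 1.3332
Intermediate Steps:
W(R) = 0
(4226 - 89)/(W(60) + 3103) = (4226 - 89)/(0 + 3103) = 4137/3103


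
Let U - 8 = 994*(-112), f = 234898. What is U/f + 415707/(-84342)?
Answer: -17839615721/3301961186 ≈ -5.4027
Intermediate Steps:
U = -111320 (U = 8 + 994*(-112) = 8 - 111328 = -111320)
U/f + 415707/(-84342) = -111320/234898 + 415707/(-84342) = -111320*1/234898 + 415707*(-1/84342) = -55660/117449 - 138569/28114 = -17839615721/3301961186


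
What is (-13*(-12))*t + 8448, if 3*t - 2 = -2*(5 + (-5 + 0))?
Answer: 8552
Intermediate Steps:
t = 2/3 (t = 2/3 + (-2*(5 + (-5 + 0)))/3 = 2/3 + (-2*(5 - 5))/3 = 2/3 + (-2*0)/3 = 2/3 + (1/3)*0 = 2/3 + 0 = 2/3 ≈ 0.66667)
(-13*(-12))*t + 8448 = -13*(-12)*(2/3) + 8448 = 156*(2/3) + 8448 = 104 + 8448 = 8552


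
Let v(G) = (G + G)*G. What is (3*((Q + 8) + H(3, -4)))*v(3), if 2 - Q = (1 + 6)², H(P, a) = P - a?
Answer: -1728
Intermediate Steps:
Q = -47 (Q = 2 - (1 + 6)² = 2 - 1*7² = 2 - 1*49 = 2 - 49 = -47)
v(G) = 2*G² (v(G) = (2*G)*G = 2*G²)
(3*((Q + 8) + H(3, -4)))*v(3) = (3*((-47 + 8) + (3 - 1*(-4))))*(2*3²) = (3*(-39 + (3 + 4)))*(2*9) = (3*(-39 + 7))*18 = (3*(-32))*18 = -96*18 = -1728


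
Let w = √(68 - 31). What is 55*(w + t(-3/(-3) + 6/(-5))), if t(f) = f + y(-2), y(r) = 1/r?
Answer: -77/2 + 55*√37 ≈ 296.05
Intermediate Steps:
y(r) = 1/r
t(f) = -½ + f (t(f) = f + 1/(-2) = f - ½ = -½ + f)
w = √37 ≈ 6.0828
55*(w + t(-3/(-3) + 6/(-5))) = 55*(√37 + (-½ + (-3/(-3) + 6/(-5)))) = 55*(√37 + (-½ + (-3*(-⅓) + 6*(-⅕)))) = 55*(√37 + (-½ + (1 - 6/5))) = 55*(√37 + (-½ - ⅕)) = 55*(√37 - 7/10) = 55*(-7/10 + √37) = -77/2 + 55*√37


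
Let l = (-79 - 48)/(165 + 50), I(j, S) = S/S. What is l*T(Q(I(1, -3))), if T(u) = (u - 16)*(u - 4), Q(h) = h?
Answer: -1143/43 ≈ -26.581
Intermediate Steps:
I(j, S) = 1
l = -127/215 ≈ -0.59070
T(u) = (-16 + u)*(-4 + u)
l*T(Q(I(1, -3))) = -127*(64 + 1² - 20*1)/215 = -127*(64 + 1 - 20)/215 = -127/215*45 = -1143/43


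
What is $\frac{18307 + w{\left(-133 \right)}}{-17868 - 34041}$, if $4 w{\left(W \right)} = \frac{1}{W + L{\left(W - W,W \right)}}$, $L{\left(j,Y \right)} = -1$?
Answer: $- \frac{9812551}{27823224} \approx -0.35267$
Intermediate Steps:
$w{\left(W \right)} = \frac{1}{4 \left(-1 + W\right)}$ ($w{\left(W \right)} = \frac{1}{4 \left(W - 1\right)} = \frac{1}{4 \left(-1 + W\right)}$)
$\frac{18307 + w{\left(-133 \right)}}{-17868 - 34041} = \frac{18307 + \frac{1}{4 \left(-1 - 133\right)}}{-17868 - 34041} = \frac{18307 + \frac{1}{4 \left(-134\right)}}{-51909} = \left(18307 + \frac{1}{4} \left(- \frac{1}{134}\right)\right) \left(- \frac{1}{51909}\right) = \left(18307 - \frac{1}{536}\right) \left(- \frac{1}{51909}\right) = \frac{9812551}{536} \left(- \frac{1}{51909}\right) = - \frac{9812551}{27823224}$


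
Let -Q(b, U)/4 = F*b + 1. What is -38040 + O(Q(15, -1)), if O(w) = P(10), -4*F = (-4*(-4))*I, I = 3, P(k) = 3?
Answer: -38037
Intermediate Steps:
F = -12 (F = -(-4*(-4))*3/4 = -4*3 = -¼*48 = -12)
Q(b, U) = -4 + 48*b (Q(b, U) = -4*(-12*b + 1) = -4*(1 - 12*b) = -4 + 48*b)
O(w) = 3
-38040 + O(Q(15, -1)) = -38040 + 3 = -38037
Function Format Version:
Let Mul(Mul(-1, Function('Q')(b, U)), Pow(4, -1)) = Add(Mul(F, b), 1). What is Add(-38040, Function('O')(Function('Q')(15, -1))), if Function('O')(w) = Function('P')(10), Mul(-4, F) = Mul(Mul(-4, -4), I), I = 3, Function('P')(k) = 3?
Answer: -38037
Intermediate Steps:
F = -12 (F = Mul(Rational(-1, 4), Mul(Mul(-4, -4), 3)) = Mul(Rational(-1, 4), Mul(16, 3)) = Mul(Rational(-1, 4), 48) = -12)
Function('Q')(b, U) = Add(-4, Mul(48, b)) (Function('Q')(b, U) = Mul(-4, Add(Mul(-12, b), 1)) = Mul(-4, Add(1, Mul(-12, b))) = Add(-4, Mul(48, b)))
Function('O')(w) = 3
Add(-38040, Function('O')(Function('Q')(15, -1))) = Add(-38040, 3) = -38037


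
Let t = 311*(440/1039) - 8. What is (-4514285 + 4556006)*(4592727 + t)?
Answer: 199091438847201/1039 ≈ 1.9162e+11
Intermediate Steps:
t = 128528/1039 (t = 311*(440*(1/1039)) - 8 = 311*(440/1039) - 8 = 136840/1039 - 8 = 128528/1039 ≈ 123.70)
(-4514285 + 4556006)*(4592727 + t) = (-4514285 + 4556006)*(4592727 + 128528/1039) = 41721*(4771971881/1039) = 199091438847201/1039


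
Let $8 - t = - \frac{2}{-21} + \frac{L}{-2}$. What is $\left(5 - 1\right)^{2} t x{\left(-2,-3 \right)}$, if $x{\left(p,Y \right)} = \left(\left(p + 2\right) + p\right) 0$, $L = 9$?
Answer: $0$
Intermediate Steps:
$x{\left(p,Y \right)} = 0$ ($x{\left(p,Y \right)} = \left(\left(2 + p\right) + p\right) 0 = \left(2 + 2 p\right) 0 = 0$)
$t = \frac{521}{42}$ ($t = 8 - \left(- \frac{2}{-21} + \frac{9}{-2}\right) = 8 - \left(\left(-2\right) \left(- \frac{1}{21}\right) + 9 \left(- \frac{1}{2}\right)\right) = 8 - \left(\frac{2}{21} - \frac{9}{2}\right) = 8 - - \frac{185}{42} = 8 + \frac{185}{42} = \frac{521}{42} \approx 12.405$)
$\left(5 - 1\right)^{2} t x{\left(-2,-3 \right)} = \left(5 - 1\right)^{2} \cdot \frac{521}{42} \cdot 0 = 4^{2} \cdot \frac{521}{42} \cdot 0 = 16 \cdot \frac{521}{42} \cdot 0 = \frac{4168}{21} \cdot 0 = 0$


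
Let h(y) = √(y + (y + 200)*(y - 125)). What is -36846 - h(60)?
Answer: -36846 - 2*I*√4210 ≈ -36846.0 - 129.77*I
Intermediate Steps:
h(y) = √(y + (-125 + y)*(200 + y)) (h(y) = √(y + (200 + y)*(-125 + y)) = √(y + (-125 + y)*(200 + y)))
-36846 - h(60) = -36846 - √(-25000 + 60² + 76*60) = -36846 - √(-25000 + 3600 + 4560) = -36846 - √(-16840) = -36846 - 2*I*√4210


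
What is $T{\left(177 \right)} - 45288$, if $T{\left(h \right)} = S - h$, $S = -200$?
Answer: $-45665$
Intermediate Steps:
$T{\left(h \right)} = -200 - h$
$T{\left(177 \right)} - 45288 = \left(-200 - 177\right) - 45288 = -377 - 45288 = -45665$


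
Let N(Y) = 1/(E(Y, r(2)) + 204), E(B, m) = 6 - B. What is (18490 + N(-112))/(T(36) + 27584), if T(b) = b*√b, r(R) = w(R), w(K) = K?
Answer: 5953781/8951600 ≈ 0.66511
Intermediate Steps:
r(R) = R
T(b) = b^(3/2)
N(Y) = 1/(210 - Y) (N(Y) = 1/((6 - Y) + 204) = 1/(210 - Y))
(18490 + N(-112))/(T(36) + 27584) = (18490 - 1/(-210 - 112))/(36^(3/2) + 27584) = (18490 - 1/(-322))/(216 + 27584) = (18490 - 1*(-1/322))/27800 = (18490 + 1/322)*(1/27800) = (5953781/322)*(1/27800) = 5953781/8951600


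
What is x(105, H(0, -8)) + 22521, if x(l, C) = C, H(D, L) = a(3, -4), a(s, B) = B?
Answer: 22517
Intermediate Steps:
H(D, L) = -4
x(105, H(0, -8)) + 22521 = -4 + 22521 = 22517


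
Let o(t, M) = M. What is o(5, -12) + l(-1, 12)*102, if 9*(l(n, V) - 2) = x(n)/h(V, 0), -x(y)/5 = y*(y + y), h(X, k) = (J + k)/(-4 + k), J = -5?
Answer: 304/3 ≈ 101.33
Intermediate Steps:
h(X, k) = (-5 + k)/(-4 + k)
x(y) = -10*y² (x(y) = -5*y*(y + y) = -5*y*2*y = -10*y²)
l(n, V) = 2 - 8*n²/9 (l(n, V) = 2 + ((-10*n²)/(((-5 + 0)/(-4 + 0))))/9 = 2 + ((-10*n²)/((-5/(-4))))/9 = 2 + ((-10*n²)/((-¼*(-5))))/9 = 2 + ((-10*n²)/(5/4))/9 = 2 + (-10*n²*(⅘))/9 = 2 + (-8*n²)/9 = 2 - 8*n²/9)
o(5, -12) + l(-1, 12)*102 = -12 + (2 - 8/9*(-1)²)*102 = -12 + (2 - 8/9*1)*102 = -12 + (2 - 8/9)*102 = -12 + (10/9)*102 = -12 + 340/3 = 304/3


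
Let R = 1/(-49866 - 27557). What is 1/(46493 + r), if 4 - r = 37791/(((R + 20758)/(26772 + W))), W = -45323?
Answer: 1607146633/129005730487344 ≈ 1.2458e-5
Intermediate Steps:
R = -1/77423 (R = 1/(-77423) = -1/77423 ≈ -1.2916e-5)
r = 54284662079275/1607146633 (r = 4 - 37791/((-1/77423 + 20758)/(26772 - 45323)) = 4 - 37791/((1607146633/77423)/(-18551)) = 4 - 37791/((1607146633/77423)*(-1/18551)) = 4 - 37791/(-1607146633/1436274073) = 4 - 37791*(-1436274073)/1607146633 = 4 - 1*(-54278233492743/1607146633) = 4 + 54278233492743/1607146633 = 54284662079275/1607146633 ≈ 33777.)
1/(46493 + r) = 1/(46493 + 54284662079275/1607146633) = 1/(129005730487344/1607146633) = 1607146633/129005730487344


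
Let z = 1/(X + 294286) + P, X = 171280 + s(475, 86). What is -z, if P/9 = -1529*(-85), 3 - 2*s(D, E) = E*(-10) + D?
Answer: -544792485601/465760 ≈ -1.1697e+6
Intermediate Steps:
s(D, E) = 3/2 + 5*E - D/2 (s(D, E) = 3/2 - (E*(-10) + D)/2 = 3/2 - (-10*E + D)/2 = 3/2 - (D - 10*E)/2 = 3/2 + (5*E - D/2) = 3/2 + 5*E - D/2)
P = 1169685 (P = 9*(-1529*(-85)) = 9*129965 = 1169685)
X = 171474 (X = 171280 + (3/2 + 5*86 - ½*475) = 171280 + (3/2 + 430 - 475/2) = 171280 + 194 = 171474)
z = 544792485601/465760 (z = 1/(171474 + 294286) + 1169685 = 1/465760 + 1169685 = 544792485601/465760 ≈ 1.1697e+6)
-z = -1*544792485601/465760 = -544792485601/465760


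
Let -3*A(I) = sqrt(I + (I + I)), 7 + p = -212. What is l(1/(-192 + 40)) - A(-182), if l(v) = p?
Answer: -219 + I*sqrt(546)/3 ≈ -219.0 + 7.7889*I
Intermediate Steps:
p = -219 (p = -7 - 212 = -219)
A(I) = -sqrt(3)*sqrt(I)/3 (A(I) = -sqrt(I + (I + I))/3 = -sqrt(I + 2*I)/3 = -sqrt(3)*sqrt(I)/3)
l(v) = -219
l(1/(-192 + 40)) - A(-182) = -219 - (-1)*sqrt(3)*sqrt(-182)/3 = -219 - (-1)*sqrt(3)*I*sqrt(182)/3 = -219 - (-1)*I*sqrt(546)/3 = -219 + I*sqrt(546)/3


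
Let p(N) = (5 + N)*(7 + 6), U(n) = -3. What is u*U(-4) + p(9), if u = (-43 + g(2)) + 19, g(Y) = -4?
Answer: 266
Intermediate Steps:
p(N) = 65 + 13*N (p(N) = (5 + N)*13 = 65 + 13*N)
u = -28 (u = (-43 - 4) + 19 = -47 + 19 = -28)
u*U(-4) + p(9) = -28*(-3) + (65 + 13*9) = 84 + (65 + 117) = 84 + 182 = 266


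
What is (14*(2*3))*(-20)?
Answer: -1680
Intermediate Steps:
(14*(2*3))*(-20) = (14*6)*(-20) = 84*(-20) = -1680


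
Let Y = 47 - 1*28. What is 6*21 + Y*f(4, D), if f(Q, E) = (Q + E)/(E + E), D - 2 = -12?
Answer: 1317/10 ≈ 131.70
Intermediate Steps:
D = -10 (D = 2 - 12 = -10)
f(Q, E) = (E + Q)/(2*E) (f(Q, E) = (E + Q)/((2*E)) = (E + Q)*(1/(2*E)) = (E + Q)/(2*E))
Y = 19 (Y = 47 - 28 = 19)
6*21 + Y*f(4, D) = 6*21 + 19*((½)*(-10 + 4)/(-10)) = 126 + 19*((½)*(-⅒)*(-6)) = 126 + 19*(3/10) = 126 + 57/10 = 1317/10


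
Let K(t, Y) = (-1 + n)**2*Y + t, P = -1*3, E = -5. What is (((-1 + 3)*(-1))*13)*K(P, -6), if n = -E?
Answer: 2574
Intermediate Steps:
n = 5 (n = -1*(-5) = 5)
P = -3
K(t, Y) = t + 16*Y (K(t, Y) = (-1 + 5)**2*Y + t = 4**2*Y + t = 16*Y + t = t + 16*Y)
(((-1 + 3)*(-1))*13)*K(P, -6) = (((-1 + 3)*(-1))*13)*(-3 + 16*(-6)) = ((2*(-1))*13)*(-3 - 96) = -2*13*(-99) = -26*(-99) = 2574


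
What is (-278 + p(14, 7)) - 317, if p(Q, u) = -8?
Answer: -603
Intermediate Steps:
(-278 + p(14, 7)) - 317 = (-278 - 8) - 317 = -286 - 317 = -603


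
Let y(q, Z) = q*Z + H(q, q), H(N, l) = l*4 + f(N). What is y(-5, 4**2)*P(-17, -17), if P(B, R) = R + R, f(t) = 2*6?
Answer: 2992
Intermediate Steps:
f(t) = 12
H(N, l) = 12 + 4*l (H(N, l) = l*4 + 12 = 4*l + 12 = 12 + 4*l)
y(q, Z) = 12 + 4*q + Z*q (y(q, Z) = q*Z + (12 + 4*q) = Z*q + (12 + 4*q) = 12 + 4*q + Z*q)
P(B, R) = 2*R
y(-5, 4**2)*P(-17, -17) = (12 + 4*(-5) + 4**2*(-5))*(2*(-17)) = (12 - 20 + 16*(-5))*(-34) = (12 - 20 - 80)*(-34) = -88*(-34) = 2992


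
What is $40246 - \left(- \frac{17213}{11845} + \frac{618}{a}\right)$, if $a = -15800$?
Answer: $\frac{753235843161}{18715100} \approx 40248.0$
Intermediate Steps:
$40246 - \left(- \frac{17213}{11845} + \frac{618}{a}\right) = 40246 - \left(- \frac{17213}{11845} + \frac{618}{-15800}\right) = 40246 - \left(\left(-17213\right) \frac{1}{11845} + 618 \left(- \frac{1}{15800}\right)\right) = 40246 - \left(- \frac{17213}{11845} - \frac{309}{7900}\right) = 40246 - - \frac{27928561}{18715100} = 40246 + \frac{27928561}{18715100} = \frac{753235843161}{18715100}$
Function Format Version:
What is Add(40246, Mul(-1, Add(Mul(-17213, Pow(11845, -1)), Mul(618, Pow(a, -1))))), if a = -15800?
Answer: Rational(753235843161, 18715100) ≈ 40248.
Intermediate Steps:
Add(40246, Mul(-1, Add(Mul(-17213, Pow(11845, -1)), Mul(618, Pow(a, -1))))) = Add(40246, Mul(-1, Add(Mul(-17213, Pow(11845, -1)), Mul(618, Pow(-15800, -1))))) = Add(40246, Mul(-1, Add(Mul(-17213, Rational(1, 11845)), Mul(618, Rational(-1, 15800))))) = Add(40246, Mul(-1, Add(Rational(-17213, 11845), Rational(-309, 7900)))) = Add(40246, Mul(-1, Rational(-27928561, 18715100))) = Add(40246, Rational(27928561, 18715100)) = Rational(753235843161, 18715100)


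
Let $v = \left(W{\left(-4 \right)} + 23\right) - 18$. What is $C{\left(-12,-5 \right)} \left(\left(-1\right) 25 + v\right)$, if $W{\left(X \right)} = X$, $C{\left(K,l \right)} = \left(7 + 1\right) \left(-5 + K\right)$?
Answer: $3264$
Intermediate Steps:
$C{\left(K,l \right)} = -40 + 8 K$ ($C{\left(K,l \right)} = 8 \left(-5 + K\right) = -40 + 8 K$)
$v = 1$ ($v = \left(-4 + 23\right) - 18 = 19 - 18 = 1$)
$C{\left(-12,-5 \right)} \left(\left(-1\right) 25 + v\right) = \left(-40 + 8 \left(-12\right)\right) \left(\left(-1\right) 25 + 1\right) = \left(-40 - 96\right) \left(-25 + 1\right) = \left(-136\right) \left(-24\right) = 3264$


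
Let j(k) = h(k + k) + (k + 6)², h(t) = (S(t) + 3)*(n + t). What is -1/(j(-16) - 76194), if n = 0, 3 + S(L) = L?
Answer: 1/75070 ≈ 1.3321e-5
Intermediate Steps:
S(L) = -3 + L
h(t) = t² (h(t) = ((-3 + t) + 3)*(0 + t) = t*t = t²)
j(k) = (6 + k)² + 4*k² (j(k) = (k + k)² + (k + 6)² = (2*k)² + (6 + k)² = 4*k² + (6 + k)² = (6 + k)² + 4*k²)
-1/(j(-16) - 76194) = -1/((36 + 5*(-16)² + 12*(-16)) - 76194) = -1/((36 + 5*256 - 192) - 76194) = -1/((36 + 1280 - 192) - 76194) = -1/(1124 - 76194) = -1/(-75070) = -1*(-1/75070) = 1/75070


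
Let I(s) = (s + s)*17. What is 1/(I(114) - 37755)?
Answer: -1/33879 ≈ -2.9517e-5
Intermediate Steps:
I(s) = 34*s (I(s) = (2*s)*17 = 34*s)
1/(I(114) - 37755) = 1/(34*114 - 37755) = 1/(3876 - 37755) = 1/(-33879) = -1/33879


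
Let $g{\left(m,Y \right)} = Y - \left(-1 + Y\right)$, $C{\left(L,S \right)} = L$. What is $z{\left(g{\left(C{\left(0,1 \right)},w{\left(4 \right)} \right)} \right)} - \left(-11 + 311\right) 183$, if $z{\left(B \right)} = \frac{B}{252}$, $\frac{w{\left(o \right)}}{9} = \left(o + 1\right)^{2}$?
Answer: $- \frac{13834799}{252} \approx -54900.0$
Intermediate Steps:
$w{\left(o \right)} = 9 \left(1 + o\right)^{2}$ ($w{\left(o \right)} = 9 \left(o + 1\right)^{2} = 9 \left(1 + o\right)^{2}$)
$g{\left(m,Y \right)} = 1$ ($g{\left(m,Y \right)} = Y - \left(-1 + Y\right) = 1$)
$z{\left(B \right)} = \frac{B}{252}$ ($z{\left(B \right)} = B \frac{1}{252} = \frac{B}{252}$)
$z{\left(g{\left(C{\left(0,1 \right)},w{\left(4 \right)} \right)} \right)} - \left(-11 + 311\right) 183 = \frac{1}{252} \cdot 1 - \left(-11 + 311\right) 183 = \frac{1}{252} - 300 \cdot 183 = \frac{1}{252} - 54900 = - \frac{13834799}{252}$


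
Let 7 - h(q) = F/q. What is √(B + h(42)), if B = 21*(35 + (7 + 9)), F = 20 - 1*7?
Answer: √1901046/42 ≈ 32.828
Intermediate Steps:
F = 13 (F = 20 - 7 = 13)
h(q) = 7 - 13/q
B = 1071 (B = 21*(35 + 16) = 21*51 = 1071)
√(B + h(42)) = √(1071 + (7 - 13/42)) = √(1071 + 281/42) = √(45263/42) = √1901046/42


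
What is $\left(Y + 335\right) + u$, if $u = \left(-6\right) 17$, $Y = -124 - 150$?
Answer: $-41$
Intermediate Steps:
$Y = -274$ ($Y = -124 - 150 = -274$)
$u = -102$
$\left(Y + 335\right) + u = \left(-274 + 335\right) - 102 = 61 - 102 = -41$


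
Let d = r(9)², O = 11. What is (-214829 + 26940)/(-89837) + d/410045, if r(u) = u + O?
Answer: 15415775961/7367442533 ≈ 2.0924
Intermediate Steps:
r(u) = 11 + u (r(u) = u + 11 = 11 + u)
d = 400 (d = (11 + 9)² = 20² = 400)
(-214829 + 26940)/(-89837) + d/410045 = (-214829 + 26940)/(-89837) + 400/410045 = -187889*(-1/89837) + 400*(1/410045) = 187889/89837 + 80/82009 = 15415775961/7367442533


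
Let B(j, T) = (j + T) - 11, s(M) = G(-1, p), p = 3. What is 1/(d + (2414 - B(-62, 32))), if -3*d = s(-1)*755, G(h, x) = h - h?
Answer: 1/2455 ≈ 0.00040733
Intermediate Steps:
G(h, x) = 0
s(M) = 0
B(j, T) = -11 + T + j (B(j, T) = (T + j) - 11 = -11 + T + j)
d = 0 (d = -0*755 = -1/3*0 = 0)
1/(d + (2414 - B(-62, 32))) = 1/(0 + (2414 - (-11 + 32 - 62))) = 1/(0 + (2414 - 1*(-41))) = 1/(0 + (2414 + 41)) = 1/(0 + 2455) = 1/2455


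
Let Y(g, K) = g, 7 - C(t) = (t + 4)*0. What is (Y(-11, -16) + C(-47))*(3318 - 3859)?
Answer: 2164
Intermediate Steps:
C(t) = 7 (C(t) = 7 - (t + 4)*0 = 7 - (4 + t)*0 = 7 - 1*0 = 7 + 0 = 7)
(Y(-11, -16) + C(-47))*(3318 - 3859) = (-11 + 7)*(3318 - 3859) = -4*(-541) = 2164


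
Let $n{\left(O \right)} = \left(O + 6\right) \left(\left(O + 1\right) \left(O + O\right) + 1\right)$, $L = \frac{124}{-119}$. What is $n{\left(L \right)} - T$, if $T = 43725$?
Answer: $- \frac{73674490685}{1685159} \approx -43720.0$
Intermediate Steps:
$L = - \frac{124}{119}$ ($L = 124 \left(- \frac{1}{119}\right) = - \frac{124}{119} \approx -1.042$)
$n{\left(O \right)} = \left(1 + 2 O \left(1 + O\right)\right) \left(6 + O\right)$ ($n{\left(O \right)} = \left(6 + O\right) \left(\left(1 + O\right) 2 O + 1\right) = \left(6 + O\right) \left(2 O \left(1 + O\right) + 1\right) = \left(6 + O\right) \left(1 + 2 O \left(1 + O\right)\right) = \left(1 + 2 O \left(1 + O\right)\right) \left(6 + O\right)$)
$n{\left(L \right)} - T = \left(6 + 2 \left(- \frac{124}{119}\right)^{3} + 13 \left(- \frac{124}{119}\right) + 14 \left(- \frac{124}{119}\right)^{2}\right) - 43725 = \left(6 + 2 \left(- \frac{1906624}{1685159}\right) - \frac{1612}{119} + 14 \cdot \frac{15376}{14161}\right) - 43725 = \left(6 - \frac{3813248}{1685159} - \frac{1612}{119} + \frac{30752}{2023}\right) - 43725 = \frac{9086590}{1685159} - 43725 = - \frac{73674490685}{1685159}$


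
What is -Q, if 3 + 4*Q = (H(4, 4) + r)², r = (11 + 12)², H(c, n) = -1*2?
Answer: -138863/2 ≈ -69432.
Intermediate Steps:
H(c, n) = -2
r = 529 (r = 23² = 529)
Q = 138863/2 (Q = -¾ + (-2 + 529)²/4 = -¾ + (¼)*527² = -¾ + (¼)*277729 = -¾ + 277729/4 = 138863/2 ≈ 69432.)
-Q = -1*138863/2 = -138863/2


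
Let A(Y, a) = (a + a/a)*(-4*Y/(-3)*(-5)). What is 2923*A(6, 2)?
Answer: -350760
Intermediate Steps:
A(Y, a) = -20*Y*(1 + a)/3 (A(Y, a) = (a + 1)*(-4*Y*(-1)/3*(-5)) = (1 + a)*(-(-4)*Y/3*(-5)) = (1 + a)*((4*Y/3)*(-5)) = (1 + a)*(-20*Y/3) = -20*Y*(1 + a)/3)
2923*A(6, 2) = 2923*(-20/3*6*(1 + 2)) = 2923*(-20/3*6*3) = 2923*(-120) = -350760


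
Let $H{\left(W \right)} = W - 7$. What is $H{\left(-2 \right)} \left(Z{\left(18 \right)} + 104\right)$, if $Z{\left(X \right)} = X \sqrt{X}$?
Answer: $-936 - 486 \sqrt{2} \approx -1623.3$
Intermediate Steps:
$Z{\left(X \right)} = X^{\frac{3}{2}}$
$H{\left(W \right)} = -7 + W$
$H{\left(-2 \right)} \left(Z{\left(18 \right)} + 104\right) = \left(-7 - 2\right) \left(18^{\frac{3}{2}} + 104\right) = - 9 \left(54 \sqrt{2} + 104\right) = - 9 \left(104 + 54 \sqrt{2}\right) = -936 - 486 \sqrt{2}$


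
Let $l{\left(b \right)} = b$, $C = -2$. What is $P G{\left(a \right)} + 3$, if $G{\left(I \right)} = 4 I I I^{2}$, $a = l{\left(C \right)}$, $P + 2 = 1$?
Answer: $-61$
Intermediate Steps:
$P = -1$ ($P = -2 + 1 = -1$)
$a = -2$
$G{\left(I \right)} = 4 I^{4}$ ($G{\left(I \right)} = 4 I^{2} I^{2} = 4 I^{4}$)
$P G{\left(a \right)} + 3 = - 4 \left(-2\right)^{4} + 3 = - 4 \cdot 16 + 3 = \left(-1\right) 64 + 3 = -64 + 3 = -61$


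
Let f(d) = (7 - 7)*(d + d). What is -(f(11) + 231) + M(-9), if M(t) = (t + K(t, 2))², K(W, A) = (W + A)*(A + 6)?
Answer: 3994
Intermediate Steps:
f(d) = 0 (f(d) = 0*(2*d) = 0)
K(W, A) = (6 + A)*(A + W) (K(W, A) = (A + W)*(6 + A) = (6 + A)*(A + W))
M(t) = (16 + 9*t)² (M(t) = (t + (2² + 6*2 + 6*t + 2*t))² = (t + (4 + 12 + 6*t + 2*t))² = (t + (16 + 8*t))² = (16 + 9*t)²)
-(f(11) + 231) + M(-9) = -(0 + 231) + (16 + 9*(-9))² = -1*231 + (16 - 81)² = -231 + (-65)² = -231 + 4225 = 3994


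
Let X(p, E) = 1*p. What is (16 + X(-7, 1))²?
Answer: 81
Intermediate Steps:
X(p, E) = p
(16 + X(-7, 1))² = (16 - 7)² = 9² = 81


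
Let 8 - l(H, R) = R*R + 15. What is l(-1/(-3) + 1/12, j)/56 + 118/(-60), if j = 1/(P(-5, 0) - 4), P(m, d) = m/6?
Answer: -1478177/706440 ≈ -2.0924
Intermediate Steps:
P(m, d) = m/6 (P(m, d) = m*(⅙) = m/6)
j = -6/29 (j = 1/((⅙)*(-5) - 4) = 1/(-⅚ - 4) = 1/(-29/6) = -6/29 ≈ -0.20690)
l(H, R) = -7 - R² (l(H, R) = 8 - (R*R + 15) = 8 - (R² + 15) = 8 - (15 + R²) = 8 + (-15 - R²) = -7 - R²)
l(-1/(-3) + 1/12, j)/56 + 118/(-60) = (-7 - (-6/29)²)/56 + 118/(-60) = (-7 - 1*36/841)*(1/56) + 118*(-1/60) = (-7 - 36/841)*(1/56) - 59/30 = -5923/841*1/56 - 59/30 = -5923/47096 - 59/30 = -1478177/706440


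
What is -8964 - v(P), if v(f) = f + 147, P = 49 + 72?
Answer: -9232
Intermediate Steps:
P = 121
v(f) = 147 + f
-8964 - v(P) = -8964 - (147 + 121) = -8964 - 1*268 = -8964 - 268 = -9232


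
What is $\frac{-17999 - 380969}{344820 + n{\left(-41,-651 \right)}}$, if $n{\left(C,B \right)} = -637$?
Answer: $- \frac{398968}{344183} \approx -1.1592$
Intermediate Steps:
$\frac{-17999 - 380969}{344820 + n{\left(-41,-651 \right)}} = \frac{-17999 - 380969}{344820 - 637} = - \frac{398968}{344183}$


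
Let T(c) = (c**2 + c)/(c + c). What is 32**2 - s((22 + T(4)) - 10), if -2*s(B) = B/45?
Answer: 184349/180 ≈ 1024.2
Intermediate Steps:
T(c) = (c + c**2)/(2*c) (T(c) = (c + c**2)/((2*c)) = (c + c**2)*(1/(2*c)) = (c + c**2)/(2*c))
s(B) = -B/90 (s(B) = -B/(2*45) = -B/90)
32**2 - s((22 + T(4)) - 10) = 32**2 - (-1)*((22 + (1/2 + (1/2)*4)) - 10)/90 = 1024 - (-1)*((22 + (1/2 + 2)) - 10)/90 = 1024 - (-1)*((22 + 5/2) - 10)/90 = 1024 - (-1)*(49/2 - 10)/90 = 1024 - (-1)*29/(90*2) = 1024 - 1*(-29/180) = 1024 + 29/180 = 184349/180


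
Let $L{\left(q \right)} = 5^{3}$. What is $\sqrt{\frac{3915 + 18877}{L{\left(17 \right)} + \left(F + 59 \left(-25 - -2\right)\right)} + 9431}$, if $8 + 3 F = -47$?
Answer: $\frac{\sqrt{1094526455}}{341} \approx 97.019$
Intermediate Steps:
$F = - \frac{55}{3}$ ($F = - \frac{8}{3} + \frac{1}{3} \left(-47\right) = - \frac{8}{3} - \frac{47}{3} = - \frac{55}{3} \approx -18.333$)
$L{\left(q \right)} = 125$
$\sqrt{\frac{3915 + 18877}{L{\left(17 \right)} + \left(F + 59 \left(-25 - -2\right)\right)} + 9431} = \sqrt{\frac{3915 + 18877}{125 + \left(- \frac{55}{3} + 59 \left(-25 - -2\right)\right)} + 9431} = \sqrt{\frac{22792}{125 + \left(- \frac{55}{3} + 59 \left(-25 + 2\right)\right)} + 9431} = \sqrt{\frac{22792}{125 + \left(- \frac{55}{3} + 59 \left(-23\right)\right)} + 9431} = \sqrt{\frac{22792}{125 - \frac{4126}{3}} + 9431} = \sqrt{\frac{22792}{- \frac{3751}{3}} + 9431} = \sqrt{22792 \left(- \frac{3}{3751}\right) + 9431} = \sqrt{- \frac{6216}{341} + 9431} = \sqrt{\frac{3209755}{341}} = \frac{\sqrt{1094526455}}{341}$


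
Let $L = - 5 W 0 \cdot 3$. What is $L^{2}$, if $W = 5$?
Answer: $0$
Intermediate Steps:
$L = 0$ ($L = - 5 \cdot 5 \cdot 0 \cdot 3 = \left(-5\right) 0 \cdot 3 = 0 \cdot 3 = 0$)
$L^{2} = 0^{2} = 0$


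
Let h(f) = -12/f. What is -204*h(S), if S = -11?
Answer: -2448/11 ≈ -222.55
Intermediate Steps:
-204*h(S) = -(-2448)/(-11) = -(-2448)*(-1)/11 = -204*12/11 = -2448/11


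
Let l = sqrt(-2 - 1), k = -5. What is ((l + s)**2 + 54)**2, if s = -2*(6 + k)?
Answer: 2977 - 440*I*sqrt(3) ≈ 2977.0 - 762.1*I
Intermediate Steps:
l = I*sqrt(3) (l = sqrt(-3) = I*sqrt(3) ≈ 1.732*I)
s = -2 (s = -2*(6 - 5) = -2*1 = -2)
((l + s)**2 + 54)**2 = ((I*sqrt(3) - 2)**2 + 54)**2 = ((-2 + I*sqrt(3))**2 + 54)**2 = (54 + (-2 + I*sqrt(3))**2)**2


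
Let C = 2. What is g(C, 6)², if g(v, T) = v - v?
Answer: 0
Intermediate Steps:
g(v, T) = 0
g(C, 6)² = 0² = 0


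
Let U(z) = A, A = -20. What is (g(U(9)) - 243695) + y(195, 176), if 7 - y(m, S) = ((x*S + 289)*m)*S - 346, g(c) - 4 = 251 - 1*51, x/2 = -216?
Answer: 2599256622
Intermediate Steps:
x = -432 (x = 2*(-216) = -432)
U(z) = -20
g(c) = 204 (g(c) = 4 + (251 - 1*51) = 4 + (251 - 51) = 4 + 200 = 204)
y(m, S) = 353 - S*m*(289 - 432*S) (y(m, S) = 7 - (((-432*S + 289)*m)*S - 346) = 7 - (((289 - 432*S)*m)*S - 346) = 7 - ((m*(289 - 432*S))*S - 346) = 7 - (S*m*(289 - 432*S) - 346) = 7 - (-346 + S*m*(289 - 432*S)) = 7 + (346 - S*m*(289 - 432*S)) = 353 - S*m*(289 - 432*S))
(g(U(9)) - 243695) + y(195, 176) = (204 - 243695) + (353 - 289*176*195 + 432*195*176**2) = -243491 + (353 - 9918480 + 432*195*30976) = -243491 + (353 - 9918480 + 2609418240) = -243491 + 2599500113 = 2599256622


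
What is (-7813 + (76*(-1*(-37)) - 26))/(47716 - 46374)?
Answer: -457/122 ≈ -3.7459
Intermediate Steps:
(-7813 + (76*(-1*(-37)) - 26))/(47716 - 46374) = (-7813 + (76*37 - 26))/1342 = (-7813 + (2812 - 26))*(1/1342) = (-7813 + 2786)*(1/1342) = -5027*1/1342 = -457/122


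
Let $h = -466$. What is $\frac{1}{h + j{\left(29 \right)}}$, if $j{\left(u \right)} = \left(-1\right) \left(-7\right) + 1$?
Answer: $- \frac{1}{458} \approx -0.0021834$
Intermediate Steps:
$j{\left(u \right)} = 8$ ($j{\left(u \right)} = 7 + 1 = 8$)
$\frac{1}{h + j{\left(29 \right)}} = \frac{1}{-466 + 8} = \frac{1}{-458} = - \frac{1}{458}$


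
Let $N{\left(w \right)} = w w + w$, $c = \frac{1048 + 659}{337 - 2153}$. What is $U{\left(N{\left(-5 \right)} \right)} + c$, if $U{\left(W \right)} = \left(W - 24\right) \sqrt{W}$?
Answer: $- \frac{1707}{1816} - 8 \sqrt{5} \approx -18.829$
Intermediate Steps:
$c = - \frac{1707}{1816}$ ($c = \frac{1707}{-1816} = 1707 \left(- \frac{1}{1816}\right) = - \frac{1707}{1816} \approx -0.93998$)
$N{\left(w \right)} = w + w^{2}$ ($N{\left(w \right)} = w^{2} + w = w + w^{2}$)
$U{\left(W \right)} = \sqrt{W} \left(-24 + W\right)$ ($U{\left(W \right)} = \left(W - 24\right) \sqrt{W} = \left(-24 + W\right) \sqrt{W} = \sqrt{W} \left(-24 + W\right)$)
$U{\left(N{\left(-5 \right)} \right)} + c = \sqrt{- 5 \left(1 - 5\right)} \left(-24 - 5 \left(1 - 5\right)\right) - \frac{1707}{1816} = \sqrt{\left(-5\right) \left(-4\right)} \left(-24 - -20\right) - \frac{1707}{1816} = \sqrt{20} \left(-24 + 20\right) - \frac{1707}{1816} = 2 \sqrt{5} \left(-4\right) - \frac{1707}{1816} = - 8 \sqrt{5} - \frac{1707}{1816} = - \frac{1707}{1816} - 8 \sqrt{5}$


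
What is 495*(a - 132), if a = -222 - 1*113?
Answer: -231165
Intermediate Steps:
a = -335 (a = -222 - 113 = -335)
495*(a - 132) = 495*(-335 - 132) = 495*(-467) = -231165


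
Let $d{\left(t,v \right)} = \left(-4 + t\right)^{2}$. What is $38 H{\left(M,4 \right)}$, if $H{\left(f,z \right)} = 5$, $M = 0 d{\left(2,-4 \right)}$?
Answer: $190$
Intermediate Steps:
$M = 0$ ($M = 0 \left(-4 + 2\right)^{2} = 0 \left(-2\right)^{2} = 0 \cdot 4 = 0$)
$38 H{\left(M,4 \right)} = 38 \cdot 5 = 190$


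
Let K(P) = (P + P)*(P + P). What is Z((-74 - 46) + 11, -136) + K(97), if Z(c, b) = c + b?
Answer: 37391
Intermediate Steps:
K(P) = 4*P² (K(P) = (2*P)*(2*P) = 4*P²)
Z(c, b) = b + c
Z((-74 - 46) + 11, -136) + K(97) = (-136 + ((-74 - 46) + 11)) + 4*97² = (-136 + (-120 + 11)) + 4*9409 = (-136 - 109) + 37636 = -245 + 37636 = 37391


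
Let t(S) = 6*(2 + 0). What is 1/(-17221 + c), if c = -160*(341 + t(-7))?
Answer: -1/73701 ≈ -1.3568e-5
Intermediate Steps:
t(S) = 12 (t(S) = 6*2 = 12)
c = -56480 (c = -160*(341 + 12) = -160*353 = -56480)
1/(-17221 + c) = 1/(-17221 - 56480) = 1/(-73701) = -1/73701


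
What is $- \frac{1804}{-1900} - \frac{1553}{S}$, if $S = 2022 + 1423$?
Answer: $\frac{163204}{327275} \approx 0.49868$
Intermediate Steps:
$S = 3445$
$- \frac{1804}{-1900} - \frac{1553}{S} = - \frac{1804}{-1900} - \frac{1553}{3445} = \left(-1804\right) \left(- \frac{1}{1900}\right) - \frac{1553}{3445} = \frac{451}{475} - \frac{1553}{3445} = \frac{163204}{327275}$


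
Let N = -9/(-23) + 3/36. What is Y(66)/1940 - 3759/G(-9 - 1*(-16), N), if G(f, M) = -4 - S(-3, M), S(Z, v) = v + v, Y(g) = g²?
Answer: 252333657/331255 ≈ 761.75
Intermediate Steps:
N = 131/276 (N = -9*(-1/23) + 3*(1/36) = 9/23 + 1/12 = 131/276 ≈ 0.47464)
S(Z, v) = 2*v
G(f, M) = -4 - 2*M
Y(66)/1940 - 3759/G(-9 - 1*(-16), N) = 66²/1940 - 3759/(-4 - 2*131/276) = 4356*(1/1940) - 3759/(-4 - 131/138) = 1089/485 - 3759/(-683/138) = 1089/485 - 3759*(-138/683) = 1089/485 + 518742/683 = 252333657/331255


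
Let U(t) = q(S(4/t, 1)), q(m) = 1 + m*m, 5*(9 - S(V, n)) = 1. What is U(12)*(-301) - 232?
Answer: -596061/25 ≈ -23842.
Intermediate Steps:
S(V, n) = 44/5 (S(V, n) = 9 - ⅕*1 = 9 - ⅕ = 44/5)
q(m) = 1 + m²
U(t) = 1961/25 (U(t) = 1 + (44/5)² = 1 + 1936/25 = 1961/25)
U(12)*(-301) - 232 = (1961/25)*(-301) - 232 = -590261/25 - 232 = -596061/25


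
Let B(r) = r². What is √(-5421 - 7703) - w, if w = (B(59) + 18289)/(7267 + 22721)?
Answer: -1555/2142 + 2*I*√3281 ≈ -0.72596 + 114.56*I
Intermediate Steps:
w = 1555/2142 (w = (59² + 18289)/(7267 + 22721) = (3481 + 18289)/29988 = 21770*(1/29988) = 1555/2142 ≈ 0.72596)
√(-5421 - 7703) - w = √(-5421 - 7703) - 1*1555/2142 = √(-13124) - 1555/2142 = 2*I*√3281 - 1555/2142 = -1555/2142 + 2*I*√3281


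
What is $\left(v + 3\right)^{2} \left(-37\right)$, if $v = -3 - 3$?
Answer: $-333$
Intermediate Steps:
$v = -6$ ($v = -3 - 3 = -6$)
$\left(v + 3\right)^{2} \left(-37\right) = \left(-6 + 3\right)^{2} \left(-37\right) = \left(-3\right)^{2} \left(-37\right) = 9 \left(-37\right) = -333$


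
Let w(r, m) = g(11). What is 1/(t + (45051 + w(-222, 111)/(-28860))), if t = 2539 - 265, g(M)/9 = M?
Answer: 9620/455266467 ≈ 2.1130e-5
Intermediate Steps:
g(M) = 9*M
w(r, m) = 99 (w(r, m) = 9*11 = 99)
t = 2274
1/(t + (45051 + w(-222, 111)/(-28860))) = 1/(2274 + (45051 + 99/(-28860))) = 1/(2274 + (45051 + 99*(-1/28860))) = 1/(2274 + (45051 - 33/9620)) = 1/(2274 + 433390587/9620) = 1/(455266467/9620) = 9620/455266467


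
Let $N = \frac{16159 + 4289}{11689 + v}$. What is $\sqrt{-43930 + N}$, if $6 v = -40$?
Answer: $\frac{i \sqrt{53956726818202}}{35047} \approx 209.59 i$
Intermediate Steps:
$v = - \frac{20}{3}$ ($v = \frac{1}{6} \left(-40\right) = - \frac{20}{3} \approx -6.6667$)
$N = \frac{61344}{35047}$ ($N = \frac{16159 + 4289}{11689 - \frac{20}{3}} = \frac{20448}{\frac{35047}{3}} = 20448 \cdot \frac{3}{35047} = \frac{61344}{35047} \approx 1.7503$)
$\sqrt{-43930 + N} = \sqrt{-43930 + \frac{61344}{35047}} = \sqrt{- \frac{1539553366}{35047}} = \frac{i \sqrt{53956726818202}}{35047}$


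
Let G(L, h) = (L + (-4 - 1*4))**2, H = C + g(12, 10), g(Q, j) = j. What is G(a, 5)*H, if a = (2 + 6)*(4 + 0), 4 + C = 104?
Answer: 63360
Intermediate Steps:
C = 100 (C = -4 + 104 = 100)
H = 110 (H = 100 + 10 = 110)
a = 32 (a = 8*4 = 32)
G(L, h) = (-8 + L)**2 (G(L, h) = (L + (-4 - 4))**2 = (L - 8)**2 = (-8 + L)**2)
G(a, 5)*H = (-8 + 32)**2*110 = 24**2*110 = 576*110 = 63360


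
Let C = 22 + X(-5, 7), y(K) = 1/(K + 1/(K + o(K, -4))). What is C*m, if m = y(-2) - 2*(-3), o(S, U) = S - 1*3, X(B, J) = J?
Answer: 2407/15 ≈ 160.47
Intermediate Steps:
o(S, U) = -3 + S (o(S, U) = S - 3 = -3 + S)
y(K) = 1/(K + 1/(-3 + 2*K)) (y(K) = 1/(K + 1/(K + (-3 + K))) = 1/(K + 1/(-3 + 2*K)))
C = 29 (C = 22 + 7 = 29)
m = 83/15 (m = (-3 + 2*(-2))/(1 + (-2)² - 2*(-3 - 2)) - 2*(-3) = (-3 - 4)/(1 + 4 - 2*(-5)) + 6 = -7/(1 + 4 + 10) + 6 = -7/15 + 6 = 83/15 ≈ 5.5333)
C*m = 29*(83/15) = 2407/15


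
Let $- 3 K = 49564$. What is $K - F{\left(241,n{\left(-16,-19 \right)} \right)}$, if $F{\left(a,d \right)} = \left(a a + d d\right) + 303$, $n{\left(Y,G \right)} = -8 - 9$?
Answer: $- \frac{225583}{3} \approx -75194.0$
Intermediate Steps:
$n{\left(Y,G \right)} = -17$
$K = - \frac{49564}{3}$ ($K = \left(- \frac{1}{3}\right) 49564 = - \frac{49564}{3} \approx -16521.0$)
$F{\left(a,d \right)} = 303 + a^{2} + d^{2}$ ($F{\left(a,d \right)} = \left(a^{2} + d^{2}\right) + 303 = 303 + a^{2} + d^{2}$)
$K - F{\left(241,n{\left(-16,-19 \right)} \right)} = - \frac{49564}{3} - \left(303 + 241^{2} + \left(-17\right)^{2}\right) = - \frac{49564}{3} - \left(303 + 58081 + 289\right) = - \frac{49564}{3} - 58673 = - \frac{225583}{3}$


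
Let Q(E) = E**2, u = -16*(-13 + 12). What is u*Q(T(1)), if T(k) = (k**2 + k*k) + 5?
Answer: 784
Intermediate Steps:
T(k) = 5 + 2*k**2 (T(k) = (k**2 + k**2) + 5 = 2*k**2 + 5 = 5 + 2*k**2)
u = 16 (u = -16*(-1) = 16)
u*Q(T(1)) = 16*(5 + 2*1**2)**2 = 16*(5 + 2*1)**2 = 16*(5 + 2)**2 = 16*7**2 = 16*49 = 784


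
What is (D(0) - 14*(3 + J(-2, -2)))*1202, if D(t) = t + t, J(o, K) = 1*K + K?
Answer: 16828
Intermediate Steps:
J(o, K) = 2*K (J(o, K) = K + K = 2*K)
D(t) = 2*t
(D(0) - 14*(3 + J(-2, -2)))*1202 = (2*0 - 14*(3 + 2*(-2)))*1202 = (0 - 14*(3 - 4))*1202 = (0 - 14*(-1))*1202 = (0 + 14)*1202 = 14*1202 = 16828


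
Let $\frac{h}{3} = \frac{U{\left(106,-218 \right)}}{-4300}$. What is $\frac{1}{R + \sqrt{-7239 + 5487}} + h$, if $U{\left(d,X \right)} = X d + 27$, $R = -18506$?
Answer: $\frac{5928458231671}{368159322100} - \frac{i \sqrt{438}}{171236894} \approx 16.103 - 1.2222 \cdot 10^{-7} i$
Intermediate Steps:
$U{\left(d,X \right)} = 27 + X d$
$h = \frac{69243}{4300}$ ($h = 3 \frac{27 - 23108}{-4300} = 3 \left(27 - 23108\right) \left(- \frac{1}{4300}\right) = 3 \left(\left(-23081\right) \left(- \frac{1}{4300}\right)\right) = 3 \cdot \frac{23081}{4300} = \frac{69243}{4300} \approx 16.103$)
$\frac{1}{R + \sqrt{-7239 + 5487}} + h = \frac{1}{-18506 + \sqrt{-7239 + 5487}} + \frac{69243}{4300} = \frac{1}{-18506 + \sqrt{-1752}} + \frac{69243}{4300} = \frac{1}{-18506 + 2 i \sqrt{438}} + \frac{69243}{4300} = \frac{69243}{4300} + \frac{1}{-18506 + 2 i \sqrt{438}}$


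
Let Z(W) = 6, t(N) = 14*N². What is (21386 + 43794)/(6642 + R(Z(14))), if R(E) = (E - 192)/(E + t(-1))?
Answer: 651800/66327 ≈ 9.8271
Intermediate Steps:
R(E) = (-192 + E)/(14 + E) (R(E) = (E - 192)/(E + 14*(-1)²) = (-192 + E)/(E + 14*1) = (-192 + E)/(E + 14) = (-192 + E)/(14 + E))
(21386 + 43794)/(6642 + R(Z(14))) = (21386 + 43794)/(6642 + (-192 + 6)/(14 + 6)) = 65180/(6642 - 186/20) = 65180/(6642 + (1/20)*(-186)) = 65180/(6642 - 93/10) = 65180/(66327/10) = 65180*(10/66327) = 651800/66327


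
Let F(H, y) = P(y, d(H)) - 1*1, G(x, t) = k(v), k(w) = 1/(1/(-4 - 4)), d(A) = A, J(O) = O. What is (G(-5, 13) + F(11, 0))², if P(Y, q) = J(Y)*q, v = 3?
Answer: 81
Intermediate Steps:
k(w) = -8 (k(w) = 1/(1/(-8)) = 1/(-⅛) = -8)
P(Y, q) = Y*q
G(x, t) = -8
F(H, y) = -1 + H*y (F(H, y) = y*H - 1*1 = H*y - 1 = -1 + H*y)
(G(-5, 13) + F(11, 0))² = (-8 + (-1 + 11*0))² = (-8 + (-1 + 0))² = (-8 - 1)² = (-9)² = 81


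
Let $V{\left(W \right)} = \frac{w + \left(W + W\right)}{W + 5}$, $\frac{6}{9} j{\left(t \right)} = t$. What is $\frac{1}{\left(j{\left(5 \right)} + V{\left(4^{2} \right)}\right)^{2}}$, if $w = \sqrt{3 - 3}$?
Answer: $\frac{1764}{143641} \approx 0.012281$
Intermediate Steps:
$w = 0$ ($w = \sqrt{0} = 0$)
$j{\left(t \right)} = \frac{3 t}{2}$
$V{\left(W \right)} = \frac{2 W}{5 + W}$ ($V{\left(W \right)} = \frac{0 + \left(W + W\right)}{W + 5} = \frac{0 + 2 W}{5 + W} = \frac{2 W}{5 + W}$)
$\frac{1}{\left(j{\left(5 \right)} + V{\left(4^{2} \right)}\right)^{2}} = \frac{1}{\left(\frac{3}{2} \cdot 5 + \frac{2 \cdot 4^{2}}{5 + 4^{2}}\right)^{2}} = \frac{1}{\left(\frac{15}{2} + 2 \cdot 16 \frac{1}{5 + 16}\right)^{2}} = \frac{1}{\left(\frac{15}{2} + 2 \cdot 16 \cdot \frac{1}{21}\right)^{2}} = \frac{1}{\left(\frac{15}{2} + \frac{32}{21}\right)^{2}} = \frac{1}{\left(\frac{379}{42}\right)^{2}} = \frac{1}{\frac{143641}{1764}} = \frac{1764}{143641}$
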